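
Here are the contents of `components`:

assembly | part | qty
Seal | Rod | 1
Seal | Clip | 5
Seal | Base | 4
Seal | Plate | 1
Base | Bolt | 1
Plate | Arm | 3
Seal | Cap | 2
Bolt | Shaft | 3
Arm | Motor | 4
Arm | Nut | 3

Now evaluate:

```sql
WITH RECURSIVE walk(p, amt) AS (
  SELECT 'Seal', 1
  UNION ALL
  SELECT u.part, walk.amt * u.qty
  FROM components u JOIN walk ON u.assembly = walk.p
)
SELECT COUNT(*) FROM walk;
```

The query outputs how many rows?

11

Base: (Seal, amt=1).
Iteration 1: components of {Seal} -> Base = 1*4 = 4, Cap = 1*2 = 2, Clip = 1*5 = 5, Plate = 1*1 = 1, Rod = 1*1 = 1.
Iteration 2: components of {Base,Cap,Clip,Plate,Rod} -> Arm = 1*3 = 3, Bolt = 4*1 = 4.
Iteration 3: components of {Arm,Bolt} -> Motor = 3*4 = 12, Nut = 3*3 = 9, Shaft = 4*3 = 12.
Iteration 4: no further components; recursion stops.
Total rows emitted: 11.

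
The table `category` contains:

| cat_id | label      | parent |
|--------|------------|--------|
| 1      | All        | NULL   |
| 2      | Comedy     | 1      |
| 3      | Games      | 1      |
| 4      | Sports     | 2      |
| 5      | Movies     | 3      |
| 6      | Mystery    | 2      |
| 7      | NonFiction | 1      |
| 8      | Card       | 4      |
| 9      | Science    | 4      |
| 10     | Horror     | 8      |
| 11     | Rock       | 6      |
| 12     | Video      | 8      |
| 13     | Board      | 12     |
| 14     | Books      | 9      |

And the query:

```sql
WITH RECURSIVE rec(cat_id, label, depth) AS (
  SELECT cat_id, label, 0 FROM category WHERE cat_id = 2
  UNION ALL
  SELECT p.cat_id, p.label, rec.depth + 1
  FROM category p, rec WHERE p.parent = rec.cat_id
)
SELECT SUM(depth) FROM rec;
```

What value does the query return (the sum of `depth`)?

21

Base: cat_id=2 (Comedy) at depth 0.
Iteration 1: rows with parent in {2} -> Sports (id 4, depth 1), Mystery (id 6, depth 1).
Iteration 2: rows with parent in {4,6} -> Card (id 8, depth 2), Science (id 9, depth 2), Rock (id 11, depth 2).
Iteration 3: rows with parent in {8,9,11} -> Horror (id 10, depth 3), Video (id 12, depth 3), Books (id 14, depth 3).
Iteration 4: rows with parent in {10,12,14} -> Board (id 13, depth 4).
Iteration 5: no rows with parent in {13}; recursion stops.
SUM(depth) = 0 + 1 + 1 + 2 + 2 + 2 + 3 + 3 + 3 + 4 = 21.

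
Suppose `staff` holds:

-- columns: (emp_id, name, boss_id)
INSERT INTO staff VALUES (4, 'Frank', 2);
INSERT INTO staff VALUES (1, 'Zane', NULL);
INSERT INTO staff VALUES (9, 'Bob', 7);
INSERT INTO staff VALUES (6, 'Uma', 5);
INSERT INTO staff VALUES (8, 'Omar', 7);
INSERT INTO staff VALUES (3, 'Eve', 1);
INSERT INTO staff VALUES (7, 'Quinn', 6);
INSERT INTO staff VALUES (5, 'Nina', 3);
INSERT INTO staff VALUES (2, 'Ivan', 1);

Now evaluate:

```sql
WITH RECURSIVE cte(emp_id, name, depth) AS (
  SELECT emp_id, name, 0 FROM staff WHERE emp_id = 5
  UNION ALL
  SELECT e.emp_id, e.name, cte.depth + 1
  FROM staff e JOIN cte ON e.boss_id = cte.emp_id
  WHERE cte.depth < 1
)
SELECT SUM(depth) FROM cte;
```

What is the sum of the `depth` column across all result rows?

1

Base: emp_id=5 (Nina) at depth 0.
Iteration 1: rows with boss_id in {5} -> Uma (id 6, depth 1).
Iteration 2: depth < 1 fails for all current rows; recursion stops.
SUM(depth) = 0 + 1 = 1.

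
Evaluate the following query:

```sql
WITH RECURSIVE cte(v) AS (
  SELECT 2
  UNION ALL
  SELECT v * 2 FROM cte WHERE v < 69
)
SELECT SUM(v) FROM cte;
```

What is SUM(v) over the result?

254

Base: v=2.
Iteration 1: 2 < 69 holds -> v = 2 * 2 = 4.
Iteration 2: 4 < 69 holds -> v = 4 * 2 = 8.
Iteration 3: 8 < 69 holds -> v = 8 * 2 = 16.
Iteration 4: 16 < 69 holds -> v = 16 * 2 = 32.
Iteration 5: 32 < 69 holds -> v = 32 * 2 = 64.
Iteration 6: 64 < 69 holds -> v = 64 * 2 = 128.
Iteration 7: 128 < 69 fails; recursion stops.
SUM(v) = 2 + 4 + 8 + 16 + 32 + 64 + 128 = 254.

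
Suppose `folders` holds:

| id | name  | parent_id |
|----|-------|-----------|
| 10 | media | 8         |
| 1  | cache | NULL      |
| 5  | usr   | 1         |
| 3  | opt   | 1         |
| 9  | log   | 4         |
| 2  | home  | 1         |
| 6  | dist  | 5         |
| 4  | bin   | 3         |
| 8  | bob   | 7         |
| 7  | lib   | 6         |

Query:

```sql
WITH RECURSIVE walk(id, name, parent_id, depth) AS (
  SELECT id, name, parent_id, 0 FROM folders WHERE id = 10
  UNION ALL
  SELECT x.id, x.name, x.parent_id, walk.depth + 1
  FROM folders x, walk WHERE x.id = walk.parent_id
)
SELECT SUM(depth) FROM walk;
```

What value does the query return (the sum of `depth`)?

15

Base: id=10 (media), parent_id=8, depth 0.
Iteration 1: join on id=8 -> bob (id 8, parent_id=7, depth 1).
Iteration 2: join on id=7 -> lib (id 7, parent_id=6, depth 2).
Iteration 3: join on id=6 -> dist (id 6, parent_id=5, depth 3).
Iteration 4: join on id=5 -> usr (id 5, parent_id=1, depth 4).
Iteration 5: join on id=1 -> cache (id 1, parent_id=NULL, depth 5).
Iteration 6: parent_id is NULL; no match; recursion stops.
SUM(depth) = 0 + 1 + 2 + 3 + 4 + 5 = 15.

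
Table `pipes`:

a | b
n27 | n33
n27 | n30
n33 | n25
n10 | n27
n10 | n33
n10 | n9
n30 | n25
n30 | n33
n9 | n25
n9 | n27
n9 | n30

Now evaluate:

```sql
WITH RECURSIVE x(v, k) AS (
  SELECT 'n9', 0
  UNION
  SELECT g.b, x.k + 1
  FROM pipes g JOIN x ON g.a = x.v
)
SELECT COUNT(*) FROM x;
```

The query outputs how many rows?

Base: (n9, k=0).
Iteration 1: edges from {n9} -> (n25, k=1), (n27, k=1), (n30, k=1).
Iteration 2: edges from {n25,n27,n30} -> (n25, k=2), (n30, k=2), (n33, k=2). [UNION drops 1 duplicate row(s)]
Iteration 3: edges from {n25,n30,n33} -> (n25, k=3), (n33, k=3). [UNION drops 1 duplicate row(s)]
Iteration 4: edges from {n25,n33} -> (n25, k=4).
Iteration 5: no outgoing edges from {n25}; recursion stops.
Total rows emitted: 10.

10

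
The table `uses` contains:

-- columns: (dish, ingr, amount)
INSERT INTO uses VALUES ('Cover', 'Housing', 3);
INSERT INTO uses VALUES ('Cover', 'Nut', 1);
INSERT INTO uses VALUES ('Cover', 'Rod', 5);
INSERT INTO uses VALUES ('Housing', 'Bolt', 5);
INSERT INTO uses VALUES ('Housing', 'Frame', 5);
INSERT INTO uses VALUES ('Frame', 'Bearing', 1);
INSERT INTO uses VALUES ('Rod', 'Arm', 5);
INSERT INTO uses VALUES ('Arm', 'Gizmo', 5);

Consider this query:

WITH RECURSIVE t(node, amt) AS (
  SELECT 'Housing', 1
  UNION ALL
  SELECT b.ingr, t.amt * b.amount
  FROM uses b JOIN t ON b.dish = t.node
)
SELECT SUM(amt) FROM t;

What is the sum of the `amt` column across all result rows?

16

Base: (Housing, amt=1).
Iteration 1: components of {Housing} -> Bolt = 1*5 = 5, Frame = 1*5 = 5.
Iteration 2: components of {Bolt,Frame} -> Bearing = 5*1 = 5.
Iteration 3: no further components; recursion stops.
SUM(amt) = 1 + 5 + 5 + 5 = 16.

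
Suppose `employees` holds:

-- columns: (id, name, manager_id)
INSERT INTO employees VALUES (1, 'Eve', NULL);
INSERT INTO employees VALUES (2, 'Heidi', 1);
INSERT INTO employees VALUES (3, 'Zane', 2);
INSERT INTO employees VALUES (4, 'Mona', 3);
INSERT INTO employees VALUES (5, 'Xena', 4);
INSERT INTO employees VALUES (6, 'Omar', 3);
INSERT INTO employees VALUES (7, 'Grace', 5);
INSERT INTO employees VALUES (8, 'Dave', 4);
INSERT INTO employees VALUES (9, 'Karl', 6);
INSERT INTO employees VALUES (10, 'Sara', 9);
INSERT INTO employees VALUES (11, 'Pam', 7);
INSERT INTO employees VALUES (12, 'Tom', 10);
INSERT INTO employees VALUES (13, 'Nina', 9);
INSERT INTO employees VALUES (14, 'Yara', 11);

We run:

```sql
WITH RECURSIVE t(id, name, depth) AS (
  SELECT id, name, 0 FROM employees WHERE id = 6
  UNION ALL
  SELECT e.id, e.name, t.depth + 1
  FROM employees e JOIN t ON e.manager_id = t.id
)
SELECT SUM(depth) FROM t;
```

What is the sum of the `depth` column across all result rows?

Base: id=6 (Omar) at depth 0.
Iteration 1: rows with manager_id in {6} -> Karl (id 9, depth 1).
Iteration 2: rows with manager_id in {9} -> Sara (id 10, depth 2), Nina (id 13, depth 2).
Iteration 3: rows with manager_id in {10,13} -> Tom (id 12, depth 3).
Iteration 4: no rows with manager_id in {12}; recursion stops.
SUM(depth) = 0 + 1 + 2 + 2 + 3 = 8.

8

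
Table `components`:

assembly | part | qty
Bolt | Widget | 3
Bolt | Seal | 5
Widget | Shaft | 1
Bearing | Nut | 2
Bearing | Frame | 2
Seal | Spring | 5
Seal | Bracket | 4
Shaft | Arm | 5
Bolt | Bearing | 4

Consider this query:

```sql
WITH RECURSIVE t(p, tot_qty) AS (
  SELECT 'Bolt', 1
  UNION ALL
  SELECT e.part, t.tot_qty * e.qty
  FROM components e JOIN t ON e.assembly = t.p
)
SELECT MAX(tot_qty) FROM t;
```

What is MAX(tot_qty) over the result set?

Base: (Bolt, tot_qty=1).
Iteration 1: components of {Bolt} -> Bearing = 1*4 = 4, Seal = 1*5 = 5, Widget = 1*3 = 3.
Iteration 2: components of {Bearing,Seal,Widget} -> Bracket = 5*4 = 20, Frame = 4*2 = 8, Nut = 4*2 = 8, Shaft = 3*1 = 3, Spring = 5*5 = 25.
Iteration 3: components of {Bracket,Frame,Nut,Shaft,Spring} -> Arm = 3*5 = 15.
Iteration 4: no further components; recursion stops.
tot_qty values: 1, 4, 3, 5, 8, 8, 3, 25, 20, 15; the maximum is 25.

25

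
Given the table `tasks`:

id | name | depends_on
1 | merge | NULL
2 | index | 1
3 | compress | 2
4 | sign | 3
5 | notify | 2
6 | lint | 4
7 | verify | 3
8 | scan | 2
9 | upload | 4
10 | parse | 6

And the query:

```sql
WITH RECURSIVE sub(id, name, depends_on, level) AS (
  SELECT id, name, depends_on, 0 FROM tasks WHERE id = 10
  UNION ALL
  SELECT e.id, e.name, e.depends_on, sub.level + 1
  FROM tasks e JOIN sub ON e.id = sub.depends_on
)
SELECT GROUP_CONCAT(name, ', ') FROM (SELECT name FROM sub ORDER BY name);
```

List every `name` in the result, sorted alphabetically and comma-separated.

compress, index, lint, merge, parse, sign

Base: id=10 (parse), depends_on=6, level 0.
Iteration 1: join on id=6 -> lint (id 6, depends_on=4, level 1).
Iteration 2: join on id=4 -> sign (id 4, depends_on=3, level 2).
Iteration 3: join on id=3 -> compress (id 3, depends_on=2, level 3).
Iteration 4: join on id=2 -> index (id 2, depends_on=1, level 4).
Iteration 5: join on id=1 -> merge (id 1, depends_on=NULL, level 5).
Iteration 6: depends_on is NULL; no match; recursion stops.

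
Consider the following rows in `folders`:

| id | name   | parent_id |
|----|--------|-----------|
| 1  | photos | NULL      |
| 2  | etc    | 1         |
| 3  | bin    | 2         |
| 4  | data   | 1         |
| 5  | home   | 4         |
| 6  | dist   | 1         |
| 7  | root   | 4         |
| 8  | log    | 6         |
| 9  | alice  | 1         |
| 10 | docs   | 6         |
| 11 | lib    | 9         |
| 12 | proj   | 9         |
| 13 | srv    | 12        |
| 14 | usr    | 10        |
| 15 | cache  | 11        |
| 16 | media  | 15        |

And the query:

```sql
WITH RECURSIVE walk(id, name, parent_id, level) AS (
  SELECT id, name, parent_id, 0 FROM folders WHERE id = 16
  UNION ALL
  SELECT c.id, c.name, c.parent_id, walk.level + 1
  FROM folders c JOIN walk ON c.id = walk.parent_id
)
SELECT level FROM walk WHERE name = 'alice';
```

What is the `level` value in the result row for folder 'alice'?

3

Base: id=16 (media), parent_id=15, level 0.
Iteration 1: join on id=15 -> cache (id 15, parent_id=11, level 1).
Iteration 2: join on id=11 -> lib (id 11, parent_id=9, level 2).
Iteration 3: join on id=9 -> alice (id 9, parent_id=1, level 3).
Iteration 4: join on id=1 -> photos (id 1, parent_id=NULL, level 4).
Iteration 5: parent_id is NULL; no match; recursion stops.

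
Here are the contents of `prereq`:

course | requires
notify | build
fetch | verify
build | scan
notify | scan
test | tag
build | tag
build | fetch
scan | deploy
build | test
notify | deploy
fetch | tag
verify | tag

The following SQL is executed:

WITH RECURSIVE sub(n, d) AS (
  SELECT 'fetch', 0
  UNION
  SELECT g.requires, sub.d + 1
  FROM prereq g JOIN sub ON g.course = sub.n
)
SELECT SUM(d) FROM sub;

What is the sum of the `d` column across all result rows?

4

Base: (fetch, d=0).
Iteration 1: edges from {fetch} -> (tag, d=1), (verify, d=1).
Iteration 2: edges from {tag,verify} -> (tag, d=2).
Iteration 3: no outgoing edges from {tag}; recursion stops.
SUM(d) = 0 + 1 + 1 + 2 = 4.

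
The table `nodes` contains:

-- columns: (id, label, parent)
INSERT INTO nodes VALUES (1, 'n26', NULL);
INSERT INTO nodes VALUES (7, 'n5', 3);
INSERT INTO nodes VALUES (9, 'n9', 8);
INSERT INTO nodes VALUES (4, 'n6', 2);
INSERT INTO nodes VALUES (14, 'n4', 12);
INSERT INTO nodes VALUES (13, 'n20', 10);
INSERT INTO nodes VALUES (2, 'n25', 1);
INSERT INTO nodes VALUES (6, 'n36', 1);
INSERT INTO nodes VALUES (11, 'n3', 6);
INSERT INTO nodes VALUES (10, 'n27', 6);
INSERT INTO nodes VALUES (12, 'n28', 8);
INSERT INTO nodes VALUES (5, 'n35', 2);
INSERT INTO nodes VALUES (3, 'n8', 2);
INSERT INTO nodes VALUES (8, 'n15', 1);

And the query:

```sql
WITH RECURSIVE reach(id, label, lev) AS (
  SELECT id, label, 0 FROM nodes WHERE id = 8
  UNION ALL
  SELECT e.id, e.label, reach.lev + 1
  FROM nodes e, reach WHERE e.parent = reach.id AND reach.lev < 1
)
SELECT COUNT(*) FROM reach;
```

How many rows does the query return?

3

Base: id=8 (n15) at lev 0.
Iteration 1: rows with parent in {8} -> n9 (id 9, lev 1), n28 (id 12, lev 1).
Iteration 2: lev < 1 fails for all current rows; recursion stops.
Total rows emitted: 3.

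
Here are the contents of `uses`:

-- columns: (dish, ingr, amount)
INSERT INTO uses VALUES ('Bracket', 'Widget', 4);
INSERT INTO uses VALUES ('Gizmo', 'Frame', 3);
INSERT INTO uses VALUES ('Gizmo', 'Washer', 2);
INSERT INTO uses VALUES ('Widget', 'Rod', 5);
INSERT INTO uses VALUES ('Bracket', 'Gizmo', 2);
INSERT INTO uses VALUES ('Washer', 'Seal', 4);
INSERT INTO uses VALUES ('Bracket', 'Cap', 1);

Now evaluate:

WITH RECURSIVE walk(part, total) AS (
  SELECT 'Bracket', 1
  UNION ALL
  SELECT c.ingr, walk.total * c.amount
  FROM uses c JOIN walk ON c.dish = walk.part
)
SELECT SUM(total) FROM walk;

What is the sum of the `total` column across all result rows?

54

Base: (Bracket, total=1).
Iteration 1: components of {Bracket} -> Cap = 1*1 = 1, Gizmo = 1*2 = 2, Widget = 1*4 = 4.
Iteration 2: components of {Cap,Gizmo,Widget} -> Frame = 2*3 = 6, Rod = 4*5 = 20, Washer = 2*2 = 4.
Iteration 3: components of {Frame,Rod,Washer} -> Seal = 4*4 = 16.
Iteration 4: no further components; recursion stops.
SUM(total) = 1 + 2 + 1 + 4 + 6 + 4 + 20 + 16 = 54.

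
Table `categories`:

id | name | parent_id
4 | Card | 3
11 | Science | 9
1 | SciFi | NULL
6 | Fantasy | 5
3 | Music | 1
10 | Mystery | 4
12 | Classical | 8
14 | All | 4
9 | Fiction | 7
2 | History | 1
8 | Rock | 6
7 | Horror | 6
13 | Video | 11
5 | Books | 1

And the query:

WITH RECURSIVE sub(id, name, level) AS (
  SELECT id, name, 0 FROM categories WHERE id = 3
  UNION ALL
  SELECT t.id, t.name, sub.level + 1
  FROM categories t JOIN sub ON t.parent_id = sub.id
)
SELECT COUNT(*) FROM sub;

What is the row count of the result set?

4

Base: id=3 (Music) at level 0.
Iteration 1: rows with parent_id in {3} -> Card (id 4, level 1).
Iteration 2: rows with parent_id in {4} -> Mystery (id 10, level 2), All (id 14, level 2).
Iteration 3: no rows with parent_id in {10,14}; recursion stops.
Total rows emitted: 4.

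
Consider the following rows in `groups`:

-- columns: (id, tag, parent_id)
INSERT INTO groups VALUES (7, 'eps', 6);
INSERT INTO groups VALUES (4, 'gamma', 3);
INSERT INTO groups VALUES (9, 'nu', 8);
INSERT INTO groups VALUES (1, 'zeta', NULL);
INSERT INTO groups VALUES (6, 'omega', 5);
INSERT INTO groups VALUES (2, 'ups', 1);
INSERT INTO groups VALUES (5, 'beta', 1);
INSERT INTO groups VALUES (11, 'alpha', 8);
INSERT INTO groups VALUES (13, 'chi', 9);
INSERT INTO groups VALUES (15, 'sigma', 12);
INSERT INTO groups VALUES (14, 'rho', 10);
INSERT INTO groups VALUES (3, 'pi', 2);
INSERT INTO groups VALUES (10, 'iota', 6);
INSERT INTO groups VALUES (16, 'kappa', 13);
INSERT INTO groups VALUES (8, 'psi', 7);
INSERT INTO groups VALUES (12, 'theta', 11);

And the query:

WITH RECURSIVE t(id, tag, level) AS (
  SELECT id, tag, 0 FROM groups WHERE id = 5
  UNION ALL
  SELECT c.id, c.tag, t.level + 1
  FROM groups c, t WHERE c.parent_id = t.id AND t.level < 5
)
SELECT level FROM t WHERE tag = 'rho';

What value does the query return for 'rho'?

3

Base: id=5 (beta) at level 0.
Iteration 1: rows with parent_id in {5} -> omega (id 6, level 1).
Iteration 2: rows with parent_id in {6} -> eps (id 7, level 2), iota (id 10, level 2).
Iteration 3: rows with parent_id in {7,10} -> psi (id 8, level 3), rho (id 14, level 3).
Iteration 4: rows with parent_id in {8,14} -> nu (id 9, level 4), alpha (id 11, level 4).
Iteration 5: rows with parent_id in {9,11} -> theta (id 12, level 5), chi (id 13, level 5).
Iteration 6: level < 5 fails for all current rows; recursion stops.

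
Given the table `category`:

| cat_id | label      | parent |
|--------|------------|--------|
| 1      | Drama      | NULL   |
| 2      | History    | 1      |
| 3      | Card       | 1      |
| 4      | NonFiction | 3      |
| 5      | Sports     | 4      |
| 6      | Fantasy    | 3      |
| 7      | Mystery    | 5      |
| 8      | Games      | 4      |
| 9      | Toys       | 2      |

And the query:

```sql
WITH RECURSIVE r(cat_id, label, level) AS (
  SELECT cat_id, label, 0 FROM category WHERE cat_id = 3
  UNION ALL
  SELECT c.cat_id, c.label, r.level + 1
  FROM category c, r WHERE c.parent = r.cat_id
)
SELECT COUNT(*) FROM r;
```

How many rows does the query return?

Base: cat_id=3 (Card) at level 0.
Iteration 1: rows with parent in {3} -> NonFiction (id 4, level 1), Fantasy (id 6, level 1).
Iteration 2: rows with parent in {4,6} -> Sports (id 5, level 2), Games (id 8, level 2).
Iteration 3: rows with parent in {5,8} -> Mystery (id 7, level 3).
Iteration 4: no rows with parent in {7}; recursion stops.
Total rows emitted: 6.

6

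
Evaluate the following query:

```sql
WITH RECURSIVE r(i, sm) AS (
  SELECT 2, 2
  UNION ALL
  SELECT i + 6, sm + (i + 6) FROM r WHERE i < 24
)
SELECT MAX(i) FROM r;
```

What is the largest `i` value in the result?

26

Base: i=2, sm=2.
Iteration 1: 2 < 24 holds -> i = 2 + 6 = 8, sm = 2 + 8 = 10.
Iteration 2: 8 < 24 holds -> i = 8 + 6 = 14, sm = 10 + 14 = 24.
Iteration 3: 14 < 24 holds -> i = 14 + 6 = 20, sm = 24 + 20 = 44.
Iteration 4: 20 < 24 holds -> i = 20 + 6 = 26, sm = 44 + 26 = 70.
Iteration 5: 26 < 24 fails; recursion stops.
i values: 2, 8, 14, 20, 26; the maximum is 26.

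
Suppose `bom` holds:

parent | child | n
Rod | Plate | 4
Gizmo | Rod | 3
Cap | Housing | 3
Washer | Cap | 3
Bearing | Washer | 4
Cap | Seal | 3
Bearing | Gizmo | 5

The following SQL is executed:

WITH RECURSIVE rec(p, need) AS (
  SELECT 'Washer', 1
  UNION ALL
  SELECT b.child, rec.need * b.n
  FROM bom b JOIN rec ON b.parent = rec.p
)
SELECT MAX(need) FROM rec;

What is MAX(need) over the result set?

9

Base: (Washer, need=1).
Iteration 1: components of {Washer} -> Cap = 1*3 = 3.
Iteration 2: components of {Cap} -> Housing = 3*3 = 9, Seal = 3*3 = 9.
Iteration 3: no further components; recursion stops.
need values: 1, 3, 9, 9; the maximum is 9.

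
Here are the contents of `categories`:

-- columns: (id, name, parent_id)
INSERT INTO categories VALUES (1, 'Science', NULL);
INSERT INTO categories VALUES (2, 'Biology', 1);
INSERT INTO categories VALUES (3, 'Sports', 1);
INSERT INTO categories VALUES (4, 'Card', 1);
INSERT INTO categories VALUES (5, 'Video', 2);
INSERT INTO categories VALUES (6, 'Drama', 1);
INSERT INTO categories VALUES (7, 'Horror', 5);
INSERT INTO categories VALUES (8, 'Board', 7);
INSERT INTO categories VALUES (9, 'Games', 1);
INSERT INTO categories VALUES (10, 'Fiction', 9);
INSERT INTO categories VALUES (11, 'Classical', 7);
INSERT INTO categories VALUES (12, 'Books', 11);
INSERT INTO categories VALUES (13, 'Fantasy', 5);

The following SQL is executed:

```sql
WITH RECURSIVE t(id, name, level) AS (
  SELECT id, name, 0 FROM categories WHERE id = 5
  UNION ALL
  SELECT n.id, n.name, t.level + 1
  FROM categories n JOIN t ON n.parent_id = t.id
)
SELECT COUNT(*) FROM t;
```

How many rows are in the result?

Base: id=5 (Video) at level 0.
Iteration 1: rows with parent_id in {5} -> Horror (id 7, level 1), Fantasy (id 13, level 1).
Iteration 2: rows with parent_id in {7,13} -> Board (id 8, level 2), Classical (id 11, level 2).
Iteration 3: rows with parent_id in {8,11} -> Books (id 12, level 3).
Iteration 4: no rows with parent_id in {12}; recursion stops.
Total rows emitted: 6.

6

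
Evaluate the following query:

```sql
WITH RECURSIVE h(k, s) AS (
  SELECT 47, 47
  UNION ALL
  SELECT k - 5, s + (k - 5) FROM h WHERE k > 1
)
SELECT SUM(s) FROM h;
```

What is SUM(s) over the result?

2002

Base: k=47, s=47.
Iteration 1: 47 > 1 holds -> k = 47 - 5 = 42, s = 47 + 42 = 89.
Iteration 2: 42 > 1 holds -> k = 42 - 5 = 37, s = 89 + 37 = 126.
Iteration 3: 37 > 1 holds -> k = 37 - 5 = 32, s = 126 + 32 = 158.
Iteration 4: 32 > 1 holds -> k = 32 - 5 = 27, s = 158 + 27 = 185.
Iteration 5: 27 > 1 holds -> k = 27 - 5 = 22, s = 185 + 22 = 207.
Iteration 6: 22 > 1 holds -> k = 22 - 5 = 17, s = 207 + 17 = 224.
Iteration 7: 17 > 1 holds -> k = 17 - 5 = 12, s = 224 + 12 = 236.
Iteration 8: 12 > 1 holds -> k = 12 - 5 = 7, s = 236 + 7 = 243.
Iteration 9: 7 > 1 holds -> k = 7 - 5 = 2, s = 243 + 2 = 245.
Iteration 10: 2 > 1 holds -> k = 2 - 5 = -3, s = 245 + -3 = 242.
Iteration 11: -3 > 1 fails; recursion stops.
SUM(s) = 47 + 89 + 126 + 158 + 185 + 207 + 224 + 236 + 243 + 245 + 242 = 2002.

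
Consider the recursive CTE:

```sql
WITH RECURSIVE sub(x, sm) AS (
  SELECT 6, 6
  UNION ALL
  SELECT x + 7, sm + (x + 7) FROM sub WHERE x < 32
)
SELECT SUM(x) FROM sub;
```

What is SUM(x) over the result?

100

Base: x=6, sm=6.
Iteration 1: 6 < 32 holds -> x = 6 + 7 = 13, sm = 6 + 13 = 19.
Iteration 2: 13 < 32 holds -> x = 13 + 7 = 20, sm = 19 + 20 = 39.
Iteration 3: 20 < 32 holds -> x = 20 + 7 = 27, sm = 39 + 27 = 66.
Iteration 4: 27 < 32 holds -> x = 27 + 7 = 34, sm = 66 + 34 = 100.
Iteration 5: 34 < 32 fails; recursion stops.
SUM(x) = 6 + 13 + 20 + 27 + 34 = 100.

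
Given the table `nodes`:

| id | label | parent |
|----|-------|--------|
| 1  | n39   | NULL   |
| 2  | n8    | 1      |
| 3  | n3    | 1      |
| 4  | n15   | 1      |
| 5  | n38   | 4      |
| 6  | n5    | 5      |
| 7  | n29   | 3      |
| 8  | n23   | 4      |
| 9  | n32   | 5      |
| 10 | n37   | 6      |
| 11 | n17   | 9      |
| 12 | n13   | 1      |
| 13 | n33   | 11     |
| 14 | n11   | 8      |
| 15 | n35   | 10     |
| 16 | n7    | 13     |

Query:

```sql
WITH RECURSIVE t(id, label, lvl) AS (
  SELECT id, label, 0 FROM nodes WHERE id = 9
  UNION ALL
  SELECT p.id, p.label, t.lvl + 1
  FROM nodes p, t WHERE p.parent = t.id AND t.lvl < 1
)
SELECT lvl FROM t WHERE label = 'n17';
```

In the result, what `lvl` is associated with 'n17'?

Base: id=9 (n32) at lvl 0.
Iteration 1: rows with parent in {9} -> n17 (id 11, lvl 1).
Iteration 2: lvl < 1 fails for all current rows; recursion stops.

1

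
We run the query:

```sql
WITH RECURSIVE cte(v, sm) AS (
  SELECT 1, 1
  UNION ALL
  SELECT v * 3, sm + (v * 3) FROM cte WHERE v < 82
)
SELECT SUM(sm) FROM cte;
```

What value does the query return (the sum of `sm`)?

543

Base: v=1, sm=1.
Iteration 1: 1 < 82 holds -> v = 1 * 3 = 3, sm = 1 + 3 = 4.
Iteration 2: 3 < 82 holds -> v = 3 * 3 = 9, sm = 4 + 9 = 13.
Iteration 3: 9 < 82 holds -> v = 9 * 3 = 27, sm = 13 + 27 = 40.
Iteration 4: 27 < 82 holds -> v = 27 * 3 = 81, sm = 40 + 81 = 121.
Iteration 5: 81 < 82 holds -> v = 81 * 3 = 243, sm = 121 + 243 = 364.
Iteration 6: 243 < 82 fails; recursion stops.
SUM(sm) = 1 + 4 + 13 + 40 + 121 + 364 = 543.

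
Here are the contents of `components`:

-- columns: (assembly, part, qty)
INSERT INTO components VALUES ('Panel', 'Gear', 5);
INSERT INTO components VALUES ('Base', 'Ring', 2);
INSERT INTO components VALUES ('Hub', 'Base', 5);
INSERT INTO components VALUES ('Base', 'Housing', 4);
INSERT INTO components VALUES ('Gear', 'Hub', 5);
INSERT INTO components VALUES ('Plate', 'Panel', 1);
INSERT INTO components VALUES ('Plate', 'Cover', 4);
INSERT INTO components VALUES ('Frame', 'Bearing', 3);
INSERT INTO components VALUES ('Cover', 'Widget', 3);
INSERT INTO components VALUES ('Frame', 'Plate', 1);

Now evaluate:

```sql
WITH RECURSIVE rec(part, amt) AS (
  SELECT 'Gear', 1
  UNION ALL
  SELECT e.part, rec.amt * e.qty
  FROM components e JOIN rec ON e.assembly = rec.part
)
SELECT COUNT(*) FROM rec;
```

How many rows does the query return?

5

Base: (Gear, amt=1).
Iteration 1: components of {Gear} -> Hub = 1*5 = 5.
Iteration 2: components of {Hub} -> Base = 5*5 = 25.
Iteration 3: components of {Base} -> Housing = 25*4 = 100, Ring = 25*2 = 50.
Iteration 4: no further components; recursion stops.
Total rows emitted: 5.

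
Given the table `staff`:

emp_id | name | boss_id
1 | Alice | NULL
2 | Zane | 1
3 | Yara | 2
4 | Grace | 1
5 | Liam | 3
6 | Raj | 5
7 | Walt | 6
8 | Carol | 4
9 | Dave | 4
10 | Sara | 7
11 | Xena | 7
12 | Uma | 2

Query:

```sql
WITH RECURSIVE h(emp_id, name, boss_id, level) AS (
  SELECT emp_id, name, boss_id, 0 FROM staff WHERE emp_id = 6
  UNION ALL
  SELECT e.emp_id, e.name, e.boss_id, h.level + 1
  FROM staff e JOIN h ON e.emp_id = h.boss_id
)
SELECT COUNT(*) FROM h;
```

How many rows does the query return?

Base: emp_id=6 (Raj), boss_id=5, level 0.
Iteration 1: join on emp_id=5 -> Liam (id 5, boss_id=3, level 1).
Iteration 2: join on emp_id=3 -> Yara (id 3, boss_id=2, level 2).
Iteration 3: join on emp_id=2 -> Zane (id 2, boss_id=1, level 3).
Iteration 4: join on emp_id=1 -> Alice (id 1, boss_id=NULL, level 4).
Iteration 5: boss_id is NULL; no match; recursion stops.
Total rows emitted: 5.

5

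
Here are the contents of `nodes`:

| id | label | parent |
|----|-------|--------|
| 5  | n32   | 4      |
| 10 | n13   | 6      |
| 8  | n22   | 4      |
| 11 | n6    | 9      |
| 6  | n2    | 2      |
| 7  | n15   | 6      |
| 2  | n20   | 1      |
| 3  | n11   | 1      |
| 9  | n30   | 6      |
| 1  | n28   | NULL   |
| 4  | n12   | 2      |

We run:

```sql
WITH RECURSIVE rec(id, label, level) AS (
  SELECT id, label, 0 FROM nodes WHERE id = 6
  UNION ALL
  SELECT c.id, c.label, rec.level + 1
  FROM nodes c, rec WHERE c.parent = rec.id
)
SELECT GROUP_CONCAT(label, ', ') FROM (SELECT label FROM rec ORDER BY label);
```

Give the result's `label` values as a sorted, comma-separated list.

Base: id=6 (n2) at level 0.
Iteration 1: rows with parent in {6} -> n15 (id 7, level 1), n30 (id 9, level 1), n13 (id 10, level 1).
Iteration 2: rows with parent in {7,9,10} -> n6 (id 11, level 2).
Iteration 3: no rows with parent in {11}; recursion stops.

n13, n15, n2, n30, n6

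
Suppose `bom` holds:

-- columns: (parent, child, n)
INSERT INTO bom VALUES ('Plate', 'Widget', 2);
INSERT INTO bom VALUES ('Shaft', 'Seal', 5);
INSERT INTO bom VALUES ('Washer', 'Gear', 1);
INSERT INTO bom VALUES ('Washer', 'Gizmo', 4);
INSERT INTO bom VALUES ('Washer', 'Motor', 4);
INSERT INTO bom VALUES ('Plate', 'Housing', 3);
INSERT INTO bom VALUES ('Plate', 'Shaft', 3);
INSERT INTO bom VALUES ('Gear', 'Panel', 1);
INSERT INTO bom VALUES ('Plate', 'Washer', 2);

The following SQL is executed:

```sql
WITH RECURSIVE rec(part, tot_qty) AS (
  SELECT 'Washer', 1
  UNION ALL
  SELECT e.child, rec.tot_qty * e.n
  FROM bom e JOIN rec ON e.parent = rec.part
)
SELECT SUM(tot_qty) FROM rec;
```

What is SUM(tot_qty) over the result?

11

Base: (Washer, tot_qty=1).
Iteration 1: components of {Washer} -> Gear = 1*1 = 1, Gizmo = 1*4 = 4, Motor = 1*4 = 4.
Iteration 2: components of {Gear,Gizmo,Motor} -> Panel = 1*1 = 1.
Iteration 3: no further components; recursion stops.
SUM(tot_qty) = 1 + 4 + 1 + 4 + 1 = 11.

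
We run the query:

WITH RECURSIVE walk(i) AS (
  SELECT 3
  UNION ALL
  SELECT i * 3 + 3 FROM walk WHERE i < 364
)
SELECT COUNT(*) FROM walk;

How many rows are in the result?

Base: i=3.
Iteration 1: 3 < 364 holds -> i = 3 * 3 + 3 = 12.
Iteration 2: 12 < 364 holds -> i = 12 * 3 + 3 = 39.
Iteration 3: 39 < 364 holds -> i = 39 * 3 + 3 = 120.
Iteration 4: 120 < 364 holds -> i = 120 * 3 + 3 = 363.
Iteration 5: 363 < 364 holds -> i = 363 * 3 + 3 = 1092.
Iteration 6: 1092 < 364 fails; recursion stops.
Total rows emitted: 6.

6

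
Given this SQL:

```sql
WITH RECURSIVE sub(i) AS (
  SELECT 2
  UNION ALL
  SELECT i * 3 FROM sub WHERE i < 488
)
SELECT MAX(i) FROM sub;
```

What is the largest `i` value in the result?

1458

Base: i=2.
Iteration 1: 2 < 488 holds -> i = 2 * 3 = 6.
Iteration 2: 6 < 488 holds -> i = 6 * 3 = 18.
Iteration 3: 18 < 488 holds -> i = 18 * 3 = 54.
Iteration 4: 54 < 488 holds -> i = 54 * 3 = 162.
Iteration 5: 162 < 488 holds -> i = 162 * 3 = 486.
Iteration 6: 486 < 488 holds -> i = 486 * 3 = 1458.
Iteration 7: 1458 < 488 fails; recursion stops.
i values: 2, 6, 18, 54, 162, 486, 1458; the maximum is 1458.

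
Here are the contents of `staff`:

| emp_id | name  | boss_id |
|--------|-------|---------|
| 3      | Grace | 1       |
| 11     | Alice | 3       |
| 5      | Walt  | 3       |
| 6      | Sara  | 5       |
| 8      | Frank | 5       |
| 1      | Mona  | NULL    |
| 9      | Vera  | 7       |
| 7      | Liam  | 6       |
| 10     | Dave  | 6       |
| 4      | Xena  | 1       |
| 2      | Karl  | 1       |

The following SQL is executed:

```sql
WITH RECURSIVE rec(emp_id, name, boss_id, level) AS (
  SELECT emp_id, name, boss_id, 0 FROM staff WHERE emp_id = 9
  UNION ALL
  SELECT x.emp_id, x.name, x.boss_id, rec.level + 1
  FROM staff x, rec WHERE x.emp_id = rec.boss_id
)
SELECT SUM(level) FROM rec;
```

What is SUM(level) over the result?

Base: emp_id=9 (Vera), boss_id=7, level 0.
Iteration 1: join on emp_id=7 -> Liam (id 7, boss_id=6, level 1).
Iteration 2: join on emp_id=6 -> Sara (id 6, boss_id=5, level 2).
Iteration 3: join on emp_id=5 -> Walt (id 5, boss_id=3, level 3).
Iteration 4: join on emp_id=3 -> Grace (id 3, boss_id=1, level 4).
Iteration 5: join on emp_id=1 -> Mona (id 1, boss_id=NULL, level 5).
Iteration 6: boss_id is NULL; no match; recursion stops.
SUM(level) = 0 + 1 + 2 + 3 + 4 + 5 = 15.

15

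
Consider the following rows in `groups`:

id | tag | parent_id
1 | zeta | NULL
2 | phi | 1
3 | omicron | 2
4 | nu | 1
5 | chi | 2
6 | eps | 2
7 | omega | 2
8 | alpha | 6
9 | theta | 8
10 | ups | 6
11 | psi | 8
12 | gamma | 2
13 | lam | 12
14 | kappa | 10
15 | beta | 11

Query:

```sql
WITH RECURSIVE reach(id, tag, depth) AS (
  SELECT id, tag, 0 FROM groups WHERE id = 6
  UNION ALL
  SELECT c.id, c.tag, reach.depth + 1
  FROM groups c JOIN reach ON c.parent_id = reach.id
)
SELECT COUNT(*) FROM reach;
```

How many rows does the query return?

7

Base: id=6 (eps) at depth 0.
Iteration 1: rows with parent_id in {6} -> alpha (id 8, depth 1), ups (id 10, depth 1).
Iteration 2: rows with parent_id in {8,10} -> theta (id 9, depth 2), psi (id 11, depth 2), kappa (id 14, depth 2).
Iteration 3: rows with parent_id in {9,11,14} -> beta (id 15, depth 3).
Iteration 4: no rows with parent_id in {15}; recursion stops.
Total rows emitted: 7.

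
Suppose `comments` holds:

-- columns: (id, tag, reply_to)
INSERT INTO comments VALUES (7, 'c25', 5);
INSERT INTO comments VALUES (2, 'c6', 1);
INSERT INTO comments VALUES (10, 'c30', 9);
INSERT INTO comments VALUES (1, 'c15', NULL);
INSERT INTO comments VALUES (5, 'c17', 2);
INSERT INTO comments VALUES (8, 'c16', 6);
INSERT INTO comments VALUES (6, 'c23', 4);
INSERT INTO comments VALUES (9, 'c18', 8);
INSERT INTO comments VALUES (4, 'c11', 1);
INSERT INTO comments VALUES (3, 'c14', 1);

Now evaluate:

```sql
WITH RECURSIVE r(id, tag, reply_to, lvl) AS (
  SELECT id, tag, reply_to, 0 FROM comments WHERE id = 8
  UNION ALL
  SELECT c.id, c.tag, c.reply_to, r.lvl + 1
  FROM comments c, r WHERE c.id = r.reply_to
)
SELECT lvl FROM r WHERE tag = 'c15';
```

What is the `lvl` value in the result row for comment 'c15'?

3

Base: id=8 (c16), reply_to=6, lvl 0.
Iteration 1: join on id=6 -> c23 (id 6, reply_to=4, lvl 1).
Iteration 2: join on id=4 -> c11 (id 4, reply_to=1, lvl 2).
Iteration 3: join on id=1 -> c15 (id 1, reply_to=NULL, lvl 3).
Iteration 4: reply_to is NULL; no match; recursion stops.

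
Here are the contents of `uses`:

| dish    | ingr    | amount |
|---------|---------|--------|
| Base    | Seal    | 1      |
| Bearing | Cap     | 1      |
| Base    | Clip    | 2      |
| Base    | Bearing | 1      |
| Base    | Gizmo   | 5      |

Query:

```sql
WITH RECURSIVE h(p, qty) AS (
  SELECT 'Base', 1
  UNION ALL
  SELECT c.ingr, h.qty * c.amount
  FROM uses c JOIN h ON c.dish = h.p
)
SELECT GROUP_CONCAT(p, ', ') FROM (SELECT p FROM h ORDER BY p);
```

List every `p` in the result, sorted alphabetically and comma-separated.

Base, Bearing, Cap, Clip, Gizmo, Seal

Base: (Base, qty=1).
Iteration 1: components of {Base} -> Bearing = 1*1 = 1, Clip = 1*2 = 2, Gizmo = 1*5 = 5, Seal = 1*1 = 1.
Iteration 2: components of {Bearing,Clip,Gizmo,Seal} -> Cap = 1*1 = 1.
Iteration 3: no further components; recursion stops.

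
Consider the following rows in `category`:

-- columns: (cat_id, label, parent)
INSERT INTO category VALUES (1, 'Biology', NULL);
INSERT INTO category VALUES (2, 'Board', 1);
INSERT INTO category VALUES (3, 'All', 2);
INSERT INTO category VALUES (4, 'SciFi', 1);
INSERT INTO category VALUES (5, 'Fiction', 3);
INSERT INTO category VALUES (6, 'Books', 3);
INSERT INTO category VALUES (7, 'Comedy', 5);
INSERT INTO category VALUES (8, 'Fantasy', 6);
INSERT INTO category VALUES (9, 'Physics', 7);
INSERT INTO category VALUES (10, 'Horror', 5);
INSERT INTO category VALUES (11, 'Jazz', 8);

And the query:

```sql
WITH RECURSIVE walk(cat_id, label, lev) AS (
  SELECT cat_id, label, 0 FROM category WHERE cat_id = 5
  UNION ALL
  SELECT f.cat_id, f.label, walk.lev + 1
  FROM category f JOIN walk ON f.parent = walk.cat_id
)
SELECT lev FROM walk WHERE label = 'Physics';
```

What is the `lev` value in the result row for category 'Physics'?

Base: cat_id=5 (Fiction) at lev 0.
Iteration 1: rows with parent in {5} -> Comedy (id 7, lev 1), Horror (id 10, lev 1).
Iteration 2: rows with parent in {7,10} -> Physics (id 9, lev 2).
Iteration 3: no rows with parent in {9}; recursion stops.

2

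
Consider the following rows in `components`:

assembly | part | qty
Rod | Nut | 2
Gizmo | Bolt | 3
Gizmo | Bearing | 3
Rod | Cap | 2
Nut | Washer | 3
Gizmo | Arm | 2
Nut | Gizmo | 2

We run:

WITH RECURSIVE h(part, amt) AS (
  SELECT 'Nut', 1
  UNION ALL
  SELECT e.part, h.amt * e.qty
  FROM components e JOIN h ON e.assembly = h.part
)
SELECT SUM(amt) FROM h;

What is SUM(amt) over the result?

22

Base: (Nut, amt=1).
Iteration 1: components of {Nut} -> Gizmo = 1*2 = 2, Washer = 1*3 = 3.
Iteration 2: components of {Gizmo,Washer} -> Arm = 2*2 = 4, Bearing = 2*3 = 6, Bolt = 2*3 = 6.
Iteration 3: no further components; recursion stops.
SUM(amt) = 1 + 3 + 2 + 6 + 4 + 6 = 22.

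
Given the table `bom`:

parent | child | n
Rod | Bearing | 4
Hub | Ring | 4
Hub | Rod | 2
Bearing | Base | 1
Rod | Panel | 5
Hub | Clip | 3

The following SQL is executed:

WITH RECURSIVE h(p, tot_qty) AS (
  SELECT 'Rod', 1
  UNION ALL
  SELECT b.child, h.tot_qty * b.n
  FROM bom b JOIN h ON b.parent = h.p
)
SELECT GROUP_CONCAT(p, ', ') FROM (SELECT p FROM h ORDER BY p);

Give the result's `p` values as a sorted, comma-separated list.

Base: (Rod, tot_qty=1).
Iteration 1: components of {Rod} -> Bearing = 1*4 = 4, Panel = 1*5 = 5.
Iteration 2: components of {Bearing,Panel} -> Base = 4*1 = 4.
Iteration 3: no further components; recursion stops.

Base, Bearing, Panel, Rod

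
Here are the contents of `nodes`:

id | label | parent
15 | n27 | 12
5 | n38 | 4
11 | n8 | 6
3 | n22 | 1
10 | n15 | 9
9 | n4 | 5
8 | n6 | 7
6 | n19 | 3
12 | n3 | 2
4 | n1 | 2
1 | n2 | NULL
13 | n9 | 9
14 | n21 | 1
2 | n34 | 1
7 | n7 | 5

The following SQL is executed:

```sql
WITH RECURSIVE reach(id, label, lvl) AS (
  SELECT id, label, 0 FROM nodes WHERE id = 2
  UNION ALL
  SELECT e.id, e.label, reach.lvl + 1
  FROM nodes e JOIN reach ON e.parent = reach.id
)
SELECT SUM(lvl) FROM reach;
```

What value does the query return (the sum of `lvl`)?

Base: id=2 (n34) at lvl 0.
Iteration 1: rows with parent in {2} -> n1 (id 4, lvl 1), n3 (id 12, lvl 1).
Iteration 2: rows with parent in {4,12} -> n38 (id 5, lvl 2), n27 (id 15, lvl 2).
Iteration 3: rows with parent in {5,15} -> n7 (id 7, lvl 3), n4 (id 9, lvl 3).
Iteration 4: rows with parent in {7,9} -> n6 (id 8, lvl 4), n15 (id 10, lvl 4), n9 (id 13, lvl 4).
Iteration 5: no rows with parent in {8,10,13}; recursion stops.
SUM(lvl) = 0 + 1 + 1 + 2 + 2 + 3 + 3 + 4 + 4 + 4 = 24.

24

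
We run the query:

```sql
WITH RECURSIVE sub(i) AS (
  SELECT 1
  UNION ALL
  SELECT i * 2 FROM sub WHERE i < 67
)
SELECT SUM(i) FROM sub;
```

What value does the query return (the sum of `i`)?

255

Base: i=1.
Iteration 1: 1 < 67 holds -> i = 1 * 2 = 2.
Iteration 2: 2 < 67 holds -> i = 2 * 2 = 4.
Iteration 3: 4 < 67 holds -> i = 4 * 2 = 8.
Iteration 4: 8 < 67 holds -> i = 8 * 2 = 16.
Iteration 5: 16 < 67 holds -> i = 16 * 2 = 32.
Iteration 6: 32 < 67 holds -> i = 32 * 2 = 64.
Iteration 7: 64 < 67 holds -> i = 64 * 2 = 128.
Iteration 8: 128 < 67 fails; recursion stops.
SUM(i) = 1 + 2 + 4 + 8 + 16 + 32 + 64 + 128 = 255.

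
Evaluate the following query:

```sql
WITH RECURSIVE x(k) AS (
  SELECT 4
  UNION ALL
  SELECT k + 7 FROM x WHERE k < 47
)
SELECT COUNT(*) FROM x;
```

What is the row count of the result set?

8

Base: k=4.
Iteration 1: 4 < 47 holds -> k = 4 + 7 = 11.
Iteration 2: 11 < 47 holds -> k = 11 + 7 = 18.
Iteration 3: 18 < 47 holds -> k = 18 + 7 = 25.
Iteration 4: 25 < 47 holds -> k = 25 + 7 = 32.
Iteration 5: 32 < 47 holds -> k = 32 + 7 = 39.
Iteration 6: 39 < 47 holds -> k = 39 + 7 = 46.
Iteration 7: 46 < 47 holds -> k = 46 + 7 = 53.
Iteration 8: 53 < 47 fails; recursion stops.
Total rows emitted: 8.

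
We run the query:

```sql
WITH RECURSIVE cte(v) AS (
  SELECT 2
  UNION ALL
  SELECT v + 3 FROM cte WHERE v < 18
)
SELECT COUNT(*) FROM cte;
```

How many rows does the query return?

7

Base: v=2.
Iteration 1: 2 < 18 holds -> v = 2 + 3 = 5.
Iteration 2: 5 < 18 holds -> v = 5 + 3 = 8.
Iteration 3: 8 < 18 holds -> v = 8 + 3 = 11.
Iteration 4: 11 < 18 holds -> v = 11 + 3 = 14.
Iteration 5: 14 < 18 holds -> v = 14 + 3 = 17.
Iteration 6: 17 < 18 holds -> v = 17 + 3 = 20.
Iteration 7: 20 < 18 fails; recursion stops.
Total rows emitted: 7.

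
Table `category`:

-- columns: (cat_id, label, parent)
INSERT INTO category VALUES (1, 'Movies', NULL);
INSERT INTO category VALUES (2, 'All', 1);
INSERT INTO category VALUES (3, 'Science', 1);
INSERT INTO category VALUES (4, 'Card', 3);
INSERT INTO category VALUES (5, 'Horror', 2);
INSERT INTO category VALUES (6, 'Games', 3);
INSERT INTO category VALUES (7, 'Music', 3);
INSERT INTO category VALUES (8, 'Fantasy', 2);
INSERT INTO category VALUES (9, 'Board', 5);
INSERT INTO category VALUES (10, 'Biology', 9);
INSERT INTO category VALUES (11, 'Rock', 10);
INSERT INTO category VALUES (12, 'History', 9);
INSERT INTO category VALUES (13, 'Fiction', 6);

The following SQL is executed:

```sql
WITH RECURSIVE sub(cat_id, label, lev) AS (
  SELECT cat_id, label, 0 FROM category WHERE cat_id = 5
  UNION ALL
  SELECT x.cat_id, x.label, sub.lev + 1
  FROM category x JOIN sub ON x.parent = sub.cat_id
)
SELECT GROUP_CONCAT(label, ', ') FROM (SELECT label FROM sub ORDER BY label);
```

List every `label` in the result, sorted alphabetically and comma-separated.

Base: cat_id=5 (Horror) at lev 0.
Iteration 1: rows with parent in {5} -> Board (id 9, lev 1).
Iteration 2: rows with parent in {9} -> Biology (id 10, lev 2), History (id 12, lev 2).
Iteration 3: rows with parent in {10,12} -> Rock (id 11, lev 3).
Iteration 4: no rows with parent in {11}; recursion stops.

Biology, Board, History, Horror, Rock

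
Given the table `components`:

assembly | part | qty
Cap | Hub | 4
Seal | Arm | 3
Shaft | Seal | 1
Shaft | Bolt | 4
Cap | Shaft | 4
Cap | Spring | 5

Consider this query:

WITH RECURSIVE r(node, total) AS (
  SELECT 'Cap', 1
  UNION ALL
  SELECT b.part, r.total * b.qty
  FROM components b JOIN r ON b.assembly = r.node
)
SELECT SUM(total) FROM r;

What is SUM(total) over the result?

46

Base: (Cap, total=1).
Iteration 1: components of {Cap} -> Hub = 1*4 = 4, Shaft = 1*4 = 4, Spring = 1*5 = 5.
Iteration 2: components of {Hub,Shaft,Spring} -> Bolt = 4*4 = 16, Seal = 4*1 = 4.
Iteration 3: components of {Bolt,Seal} -> Arm = 4*3 = 12.
Iteration 4: no further components; recursion stops.
SUM(total) = 1 + 4 + 4 + 5 + 16 + 4 + 12 = 46.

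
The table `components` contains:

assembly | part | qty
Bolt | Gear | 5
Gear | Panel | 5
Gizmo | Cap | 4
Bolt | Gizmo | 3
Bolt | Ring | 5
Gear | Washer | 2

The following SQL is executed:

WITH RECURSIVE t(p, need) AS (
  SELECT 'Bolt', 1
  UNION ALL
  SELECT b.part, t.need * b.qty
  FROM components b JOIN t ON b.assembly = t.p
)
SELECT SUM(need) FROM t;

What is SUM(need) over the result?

Base: (Bolt, need=1).
Iteration 1: components of {Bolt} -> Gear = 1*5 = 5, Gizmo = 1*3 = 3, Ring = 1*5 = 5.
Iteration 2: components of {Gear,Gizmo,Ring} -> Cap = 3*4 = 12, Panel = 5*5 = 25, Washer = 5*2 = 10.
Iteration 3: no further components; recursion stops.
SUM(need) = 1 + 3 + 5 + 5 + 12 + 25 + 10 = 61.

61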